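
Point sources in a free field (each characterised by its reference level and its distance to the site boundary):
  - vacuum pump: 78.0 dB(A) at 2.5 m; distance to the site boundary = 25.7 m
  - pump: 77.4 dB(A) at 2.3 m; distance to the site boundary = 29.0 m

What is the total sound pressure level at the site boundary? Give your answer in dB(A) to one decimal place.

59.7 dB(A)

First find each source's level at the receiver (point-source: −20·log₁₀(r/r_ref)), then combine on an intensity basis.
vacuum pump: 78.0 − 20·log₁₀(25.7/2.5) = 78.0 − 20.24 = 57.76 dB(A).
pump: 77.4 − 20·log₁₀(29.0/2.3) = 77.4 − 22.01 = 55.39 dB(A).
Σ 10^(L/10) = 9.427e+05 → L_total = 10·log₁₀(9.427e+05) = 59.74 dB(A).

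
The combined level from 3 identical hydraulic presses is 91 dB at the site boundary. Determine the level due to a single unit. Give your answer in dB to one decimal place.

Dividing the total intensity by 3 lowers the level by 10·log₁₀ 3 = 4.771 dB: L₁ = 91 − 4.771.

86.2 dB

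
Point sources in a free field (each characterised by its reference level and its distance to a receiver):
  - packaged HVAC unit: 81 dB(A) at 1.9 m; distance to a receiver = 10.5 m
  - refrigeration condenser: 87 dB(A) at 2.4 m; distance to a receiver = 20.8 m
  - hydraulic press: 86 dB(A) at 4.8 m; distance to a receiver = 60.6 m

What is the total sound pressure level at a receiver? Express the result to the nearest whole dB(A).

Apply inverse-square spreading to bring every level to the receiver, then sum 10^(L/10).
packaged HVAC unit: 81 − 20·log₁₀(10.5/1.9) = 81 − 14.85 = 66.15 dB(A).
refrigeration condenser: 87 − 20·log₁₀(20.8/2.4) = 87 − 18.76 = 68.24 dB(A).
hydraulic press: 86 − 20·log₁₀(60.6/4.8) = 86 − 22.02 = 63.98 dB(A).
Σ 10^(L/10) = 1.329e+07 → L_total = 10·log₁₀(1.329e+07) = 71.24 dB(A).

71 dB(A)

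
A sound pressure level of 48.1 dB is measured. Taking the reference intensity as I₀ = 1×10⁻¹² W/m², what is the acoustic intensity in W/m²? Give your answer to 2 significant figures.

6.5e-08 W/m²

I = I₀·10^(L/10) = 10⁻¹² × 10^(48.1/10) = 10^(-7.190).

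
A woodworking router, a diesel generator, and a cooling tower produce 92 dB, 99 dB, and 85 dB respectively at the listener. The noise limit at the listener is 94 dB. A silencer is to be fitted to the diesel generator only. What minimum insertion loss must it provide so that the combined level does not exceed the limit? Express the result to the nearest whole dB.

11 dB

Everything except the diesel generator sums to 10^(92/10) + 10^(85/10) = 1.901e+09 in linear terms, 92.79 dB.
To meet 94 dB overall, the treated diesel generator may contribute at most 10^(94/10) − 1.901e+09 = 6.108e+08, i.e. 87.86 dB.
Required insertion loss = 99 − 87.86 = 11.14 dB.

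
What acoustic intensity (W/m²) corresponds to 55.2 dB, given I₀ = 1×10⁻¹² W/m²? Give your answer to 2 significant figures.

L = 10·log₁₀(I/I₀) ⇒ I = I₀·10^(L/10) = 10⁻¹² × 10^5.52.

3.3e-07 W/m²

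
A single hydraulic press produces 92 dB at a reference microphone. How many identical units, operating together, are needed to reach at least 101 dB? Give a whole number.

8

N identical sources give L₁ + 10·log₁₀ N, so require 10·log₁₀ N ≥ 101 − 92 = 9.0 dB.
N ≥ 10^(9.0/10) = 7.943, so N = 8.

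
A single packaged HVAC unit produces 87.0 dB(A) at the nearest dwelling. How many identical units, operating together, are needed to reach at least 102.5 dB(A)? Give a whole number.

36

N identical sources give L₁ + 10·log₁₀ N, so require 10·log₁₀ N ≥ 102.5 − 87.0 = 15.5 dB.
N ≥ 10^(15.5/10) = 35.481, so N = 36.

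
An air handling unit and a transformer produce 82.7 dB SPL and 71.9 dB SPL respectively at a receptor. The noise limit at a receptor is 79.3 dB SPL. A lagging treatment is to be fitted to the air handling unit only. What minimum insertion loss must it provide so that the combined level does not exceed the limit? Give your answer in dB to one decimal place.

The untreated sources together contribute 10^(71.9/10) = 1.549e+07, i.e. 71.90 dB SPL.
To meet 79.3 dB SPL overall, the treated air handling unit may contribute at most 10^(79.3/10) − 1.549e+07 = 6.963e+07, i.e. 78.43 dB SPL.
Required insertion loss = 82.7 − 78.43 = 4.27 dB.

4.3 dB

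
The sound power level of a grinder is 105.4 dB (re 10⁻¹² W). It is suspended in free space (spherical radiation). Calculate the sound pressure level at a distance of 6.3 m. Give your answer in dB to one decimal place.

78.4 dB

Free-field spherical radiation: L_p = L_w − 10·log₁₀(4π·r²), r = 6.3 m.
4π·r² = 498.8 m², 10·log₁₀ of that is 26.979 dB.
L_p = 105.4 − 26.979 = 78.42 dB.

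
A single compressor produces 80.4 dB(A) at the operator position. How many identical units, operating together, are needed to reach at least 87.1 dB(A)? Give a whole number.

The shortfall is 87.1 − 80.4 = 6.7 dB, and N units add 10·log₁₀ N, so need 10·log₁₀ N ≥ 6.7.
N ≥ 10^(6.7/10) = 4.677, so N = 5.

5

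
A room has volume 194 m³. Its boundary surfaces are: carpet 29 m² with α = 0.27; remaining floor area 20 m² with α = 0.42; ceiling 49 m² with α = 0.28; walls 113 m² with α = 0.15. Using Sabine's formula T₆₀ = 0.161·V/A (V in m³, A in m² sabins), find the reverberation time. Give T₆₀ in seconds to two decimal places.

Summing Sᵢαᵢ: 29·0.27 + 20·0.42 + 49·0.28 + 113·0.15 = 46.90 m².
T₆₀ = 0.161·V/A = 0.161·194/46.90 = 0.666 s.

0.67 s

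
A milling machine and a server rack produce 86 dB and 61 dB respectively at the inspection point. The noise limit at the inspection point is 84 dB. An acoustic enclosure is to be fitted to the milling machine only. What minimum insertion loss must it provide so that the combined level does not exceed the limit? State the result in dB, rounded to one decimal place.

2.0 dB

Fixed contribution from the other source: Σ 10^(L/10) = 10^(61/10) = 1.259e+06 (61.00 dB).
To meet 84 dB overall, the treated milling machine may contribute at most 10^(84/10) − 1.259e+06 = 2.499e+08, i.e. 83.98 dB.
So the milling machine must be reduced from 86 to 83.98 dB: IL = 2.02 dB.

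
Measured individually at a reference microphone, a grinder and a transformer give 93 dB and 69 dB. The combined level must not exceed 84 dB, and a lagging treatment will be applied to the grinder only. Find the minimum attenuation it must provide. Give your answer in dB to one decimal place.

9.1 dB

Fixed contribution from the other source: Σ 10^(L/10) = 10^(69/10) = 7.943e+06 (69.00 dB).
To meet 84 dB overall, the treated grinder may contribute at most 10^(84/10) − 7.943e+06 = 2.432e+08, i.e. 83.86 dB.
So the grinder must be reduced from 93 to 83.86 dB: IL = 9.14 dB.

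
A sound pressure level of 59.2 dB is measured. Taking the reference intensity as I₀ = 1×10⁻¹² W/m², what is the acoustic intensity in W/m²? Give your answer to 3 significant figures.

8.32e-07 W/m²

I = I₀·10^(L/10) = 10⁻¹² × 10^(59.2/10) = 10^(-6.080).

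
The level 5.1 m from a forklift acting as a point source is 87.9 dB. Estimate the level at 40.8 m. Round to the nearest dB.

Spherical spreading from a point source gives a 20·log₁₀(r₂/r₁) drop.
L₂ = 87.9 − 20·log₁₀(40.8/5.1) = 87.9 − 18.062 = 69.84 dB.

70 dB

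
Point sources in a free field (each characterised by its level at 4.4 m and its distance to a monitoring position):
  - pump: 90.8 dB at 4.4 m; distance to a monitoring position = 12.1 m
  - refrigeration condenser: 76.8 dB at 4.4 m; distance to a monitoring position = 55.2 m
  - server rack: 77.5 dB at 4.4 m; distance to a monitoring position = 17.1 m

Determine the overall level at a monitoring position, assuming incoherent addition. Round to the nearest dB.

82 dB

Propagate each source to the receiver with L = L_ref − 20·log₁₀(r/r_ref), then add intensities.
pump: 90.8 − 20·log₁₀(12.1/4.4) = 90.8 − 8.79 = 82.01 dB.
refrigeration condenser: 76.8 − 20·log₁₀(55.2/4.4) = 76.8 − 21.97 = 54.83 dB.
server rack: 77.5 − 20·log₁₀(17.1/4.4) = 77.5 − 11.79 = 65.71 dB.
Σ 10^(L/10) = 1.630e+08 → L_total = 10·log₁₀(1.630e+08) = 82.12 dB.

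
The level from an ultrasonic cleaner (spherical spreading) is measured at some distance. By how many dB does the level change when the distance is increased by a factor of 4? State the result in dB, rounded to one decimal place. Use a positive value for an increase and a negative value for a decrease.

Point-source spreading: ΔL = −20·log₁₀(r₂/r₁).
ΔL = −20·log₁₀(4) = -12.04 dB.

-12.0 dB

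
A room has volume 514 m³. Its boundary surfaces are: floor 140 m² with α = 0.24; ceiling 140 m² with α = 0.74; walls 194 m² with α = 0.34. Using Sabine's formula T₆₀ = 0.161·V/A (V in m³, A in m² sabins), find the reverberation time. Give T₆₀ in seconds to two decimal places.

A = Σ Sᵢαᵢ = 140·0.24 + 140·0.74 + 194·0.34 = 203.16 m².
T₆₀ = 0.161 × 514 / 203.16 = 0.407 s.

0.41 s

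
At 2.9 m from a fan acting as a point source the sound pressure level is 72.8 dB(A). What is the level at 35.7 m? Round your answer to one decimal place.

Spherical spreading from a point source gives a 20·log₁₀(r₂/r₁) drop.
L₂ = 72.8 − 20·log₁₀(35.7/2.9) = 72.8 − 21.805 = 50.99 dB(A).

51.0 dB(A)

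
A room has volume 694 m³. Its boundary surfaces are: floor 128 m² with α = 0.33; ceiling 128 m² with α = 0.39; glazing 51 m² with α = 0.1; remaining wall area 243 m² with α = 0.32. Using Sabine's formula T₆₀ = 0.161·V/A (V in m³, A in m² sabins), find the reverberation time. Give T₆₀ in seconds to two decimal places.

A = Σ Sᵢαᵢ = 128·0.33 + 128·0.39 + 51·0.1 + 243·0.32 = 175.02 m².
T₆₀ = 0.161·V/A = 0.161·694/175.02 = 0.638 s.

0.64 s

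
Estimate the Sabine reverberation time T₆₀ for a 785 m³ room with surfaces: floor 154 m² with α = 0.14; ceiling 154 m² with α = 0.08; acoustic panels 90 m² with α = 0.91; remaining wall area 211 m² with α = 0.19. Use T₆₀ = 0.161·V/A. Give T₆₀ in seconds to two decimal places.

0.81 s

A = Σ Sᵢαᵢ = 154·0.14 + 154·0.08 + 90·0.91 + 211·0.19 = 155.87 m².
T₆₀ = 0.161 × 785 / 155.87 = 0.811 s.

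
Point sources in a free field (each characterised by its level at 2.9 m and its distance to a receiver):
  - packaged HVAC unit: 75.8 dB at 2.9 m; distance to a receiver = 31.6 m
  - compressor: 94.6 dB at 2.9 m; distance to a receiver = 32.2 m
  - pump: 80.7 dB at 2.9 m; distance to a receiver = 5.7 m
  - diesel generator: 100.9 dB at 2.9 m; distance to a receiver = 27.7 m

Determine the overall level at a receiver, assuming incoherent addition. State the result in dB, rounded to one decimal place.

First find each source's level at the receiver (point-source: −20·log₁₀(r/r_ref)), then combine on an intensity basis.
packaged HVAC unit: 75.8 − 20·log₁₀(31.6/2.9) = 75.8 − 20.75 = 55.05 dB.
compressor: 94.6 − 20·log₁₀(32.2/2.9) = 94.6 − 20.91 = 73.69 dB.
pump: 80.7 − 20·log₁₀(5.7/2.9) = 80.7 − 5.87 = 74.83 dB.
diesel generator: 100.9 − 20·log₁₀(27.7/2.9) = 100.9 − 19.60 = 81.30 dB.
Σ 10^(L/10) = 1.890e+08 → L_total = 10·log₁₀(1.890e+08) = 82.76 dB.

82.8 dB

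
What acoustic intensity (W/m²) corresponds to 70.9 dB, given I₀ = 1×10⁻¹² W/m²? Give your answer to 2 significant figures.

1.2e-05 W/m²

I/I₀ = 10^(70.9/10) = 1.23e+07, so I = 1.23e+07 × 10⁻¹² W/m².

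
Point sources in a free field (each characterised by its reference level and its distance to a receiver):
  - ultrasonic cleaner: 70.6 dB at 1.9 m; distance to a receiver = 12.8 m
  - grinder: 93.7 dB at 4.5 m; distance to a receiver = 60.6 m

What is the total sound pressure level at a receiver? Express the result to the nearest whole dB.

71 dB

Apply inverse-square spreading to bring every level to the receiver, then sum 10^(L/10).
ultrasonic cleaner: 70.6 − 20·log₁₀(12.8/1.9) = 70.6 − 16.57 = 54.03 dB.
grinder: 93.7 − 20·log₁₀(60.6/4.5) = 93.7 − 22.59 = 71.11 dB.
Σ 10^(L/10) = 1.318e+07 → L_total = 10·log₁₀(1.318e+07) = 71.20 dB.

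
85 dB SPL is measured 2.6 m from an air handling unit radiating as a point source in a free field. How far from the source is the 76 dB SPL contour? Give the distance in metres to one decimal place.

The 9.0 dB drop corresponds to a distance ratio of 10^(9.0/20) for a point source.
r₂ = 2.6·10^((85−76)/20) = 2.6·10^(9.0/20) = 7.33 m.

7.3 m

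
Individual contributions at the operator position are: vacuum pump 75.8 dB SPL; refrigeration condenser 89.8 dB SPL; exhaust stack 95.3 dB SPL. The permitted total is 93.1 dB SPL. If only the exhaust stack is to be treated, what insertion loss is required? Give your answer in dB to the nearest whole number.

5 dB

Everything except the exhaust stack sums to 10^(75.8/10) + 10^(89.8/10) = 9.930e+08 in linear terms, 89.97 dB SPL.
The limit corresponds to 10^(93.1/10) = 2.042e+09; subtracting the fixed part leaves 1.049e+09 for the exhaust stack, i.e. 90.21 dB SPL.
Required insertion loss = 95.3 − 90.21 = 5.09 dB.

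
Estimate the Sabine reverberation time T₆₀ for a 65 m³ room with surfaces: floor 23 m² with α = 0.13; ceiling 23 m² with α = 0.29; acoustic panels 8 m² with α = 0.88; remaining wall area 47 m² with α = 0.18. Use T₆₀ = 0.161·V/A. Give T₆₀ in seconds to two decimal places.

Summing Sᵢαᵢ: 23·0.13 + 23·0.29 + 8·0.88 + 47·0.18 = 25.16 m².
T₆₀ = 0.161 × 65 / 25.16 = 0.416 s.

0.42 s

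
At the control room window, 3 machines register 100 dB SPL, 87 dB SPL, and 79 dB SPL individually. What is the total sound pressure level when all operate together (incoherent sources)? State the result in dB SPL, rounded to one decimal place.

100.2 dB SPL

For uncorrelated sources the intensities add, so convert each level to linear form, sum, and take 10·log₁₀ of the total.
Σ 10^(L/10) = 10^(100/10) + 10^(87/10) + 10^(79/10) = 1.058e+10.
L_total = 10·log₁₀(1.058e+10) = 100.25 dB SPL.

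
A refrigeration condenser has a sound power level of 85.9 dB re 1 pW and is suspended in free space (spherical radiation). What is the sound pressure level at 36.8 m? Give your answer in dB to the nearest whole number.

44 dB

L_p = L_w − 10·log₁₀(4π·r²) with r = 36.8 m.
4π·r² = 1.702e+04 m², 10·log₁₀ of that is 42.309 dB.
L_p = 85.9 − 42.309 = 43.59 dB.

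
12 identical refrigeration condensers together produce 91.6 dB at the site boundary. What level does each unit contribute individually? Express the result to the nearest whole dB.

For N identical incoherent sources L_total = L₁ + 10·log₁₀ N, so L₁ = 91.6 − 10·log₁₀(12) = 91.6 − 10.792.

81 dB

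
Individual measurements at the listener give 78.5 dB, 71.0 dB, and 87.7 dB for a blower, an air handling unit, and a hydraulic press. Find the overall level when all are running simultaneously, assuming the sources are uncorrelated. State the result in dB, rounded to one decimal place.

Incoherent sources combine by intensity addition: L_total = 10·log₁₀(Σ 10^(L_i/10)).
Σ 10^(L/10) = 10^(78.5/10) + 10^(71.0/10) + 10^(87.7/10) = 6.722e+08.
L_total = 10·log₁₀(6.722e+08) = 88.28 dB.

88.3 dB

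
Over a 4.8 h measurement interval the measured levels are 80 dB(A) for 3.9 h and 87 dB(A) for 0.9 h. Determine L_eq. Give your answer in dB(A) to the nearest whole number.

82 dB(A)

The energy average is taken in the linear domain: L_eq = 10·log₁₀[(Σ tᵢ·10^(Lᵢ/10))/T], T = 4.8 h.
Σ tᵢ·10^(Lᵢ/10) = 3.9·10^(80/10) + 0.9·10^(87/10) = 8.411e+08.
L_eq = 10·log₁₀(8.411e+08/4.8) = 82.44 dB(A).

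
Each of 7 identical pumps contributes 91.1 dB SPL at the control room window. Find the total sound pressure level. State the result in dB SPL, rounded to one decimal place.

99.6 dB SPL

L_total = L₁ + 10·log₁₀ N for N identical incoherent sources.
L_total = 91.1 + 10·log₁₀(7) = 91.1 + 8.451 = 99.55 dB SPL.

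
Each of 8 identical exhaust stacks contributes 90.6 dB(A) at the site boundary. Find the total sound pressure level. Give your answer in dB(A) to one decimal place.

N identical incoherent sources raise the level by 10·log₁₀ N.
L_total = 90.6 + 10·log₁₀(8) = 90.6 + 9.031 = 99.63 dB(A).

99.6 dB(A)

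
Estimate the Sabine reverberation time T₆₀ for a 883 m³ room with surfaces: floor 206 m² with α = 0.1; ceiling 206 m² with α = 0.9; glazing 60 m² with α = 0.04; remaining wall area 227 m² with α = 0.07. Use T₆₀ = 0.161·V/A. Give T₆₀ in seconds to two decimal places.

0.63 s

Total absorption A = 206·0.1 + 206·0.9 + 60·0.04 + 227·0.07 = 224.29 m² sabins.
T₆₀ = 0.161 × 883 / 224.29 = 0.634 s.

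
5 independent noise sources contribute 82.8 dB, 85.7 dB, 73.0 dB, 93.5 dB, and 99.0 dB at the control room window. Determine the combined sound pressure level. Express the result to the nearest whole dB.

Incoherent sources combine by intensity addition: L_total = 10·log₁₀(Σ 10^(L_i/10)).
Σ 10^(L/10) = 10^(82.8/10) + 10^(85.7/10) + 10^(73.0/10) + 10^(93.5/10) + 10^(99.0/10) = 1.076e+10.
L_total = 10·log₁₀(1.076e+10) = 100.32 dB.

100 dB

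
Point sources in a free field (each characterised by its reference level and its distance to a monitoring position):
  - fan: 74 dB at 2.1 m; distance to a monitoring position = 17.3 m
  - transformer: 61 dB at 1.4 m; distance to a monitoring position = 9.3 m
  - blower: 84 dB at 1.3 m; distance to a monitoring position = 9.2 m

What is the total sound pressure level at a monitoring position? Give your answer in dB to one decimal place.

Apply inverse-square spreading to bring every level to the receiver, then sum 10^(L/10).
fan: 74 − 20·log₁₀(17.3/2.1) = 74 − 18.32 = 55.68 dB.
transformer: 61 − 20·log₁₀(9.3/1.4) = 61 − 16.45 = 44.55 dB.
blower: 84 − 20·log₁₀(9.2/1.3) = 84 − 17.00 = 67.00 dB.
Σ 10^(L/10) = 5.414e+06 → L_total = 10·log₁₀(5.414e+06) = 67.34 dB.

67.3 dB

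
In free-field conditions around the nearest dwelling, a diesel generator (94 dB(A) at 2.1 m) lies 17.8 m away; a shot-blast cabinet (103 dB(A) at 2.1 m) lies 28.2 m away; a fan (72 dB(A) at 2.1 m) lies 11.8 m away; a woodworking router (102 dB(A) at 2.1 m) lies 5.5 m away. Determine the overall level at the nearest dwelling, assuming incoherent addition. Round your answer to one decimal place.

Apply inverse-square spreading to bring every level to the receiver, then sum 10^(L/10).
diesel generator: 94 − 20·log₁₀(17.8/2.1) = 94 − 18.56 = 75.44 dB(A).
shot-blast cabinet: 103 − 20·log₁₀(28.2/2.1) = 103 − 22.56 = 80.44 dB(A).
fan: 72 − 20·log₁₀(11.8/2.1) = 72 − 14.99 = 57.01 dB(A).
woodworking router: 102 − 20·log₁₀(5.5/2.1) = 102 − 8.36 = 93.64 dB(A).
Σ 10^(L/10) = 2.457e+09 → L_total = 10·log₁₀(2.457e+09) = 93.90 dB(A).

93.9 dB(A)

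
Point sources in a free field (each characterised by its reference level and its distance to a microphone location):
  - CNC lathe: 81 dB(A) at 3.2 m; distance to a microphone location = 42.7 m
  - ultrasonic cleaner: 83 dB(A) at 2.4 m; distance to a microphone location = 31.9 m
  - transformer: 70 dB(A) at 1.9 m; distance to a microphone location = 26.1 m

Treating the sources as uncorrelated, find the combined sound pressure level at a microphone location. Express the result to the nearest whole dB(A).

63 dB(A)

First find each source's level at the receiver (point-source: −20·log₁₀(r/r_ref)), then combine on an intensity basis.
CNC lathe: 81 − 20·log₁₀(42.7/3.2) = 81 − 22.51 = 58.49 dB(A).
ultrasonic cleaner: 83 − 20·log₁₀(31.9/2.4) = 83 − 22.47 = 60.53 dB(A).
transformer: 70 − 20·log₁₀(26.1/1.9) = 70 − 22.76 = 47.24 dB(A).
Σ 10^(L/10) = 1.889e+06 → L_total = 10·log₁₀(1.889e+06) = 62.76 dB(A).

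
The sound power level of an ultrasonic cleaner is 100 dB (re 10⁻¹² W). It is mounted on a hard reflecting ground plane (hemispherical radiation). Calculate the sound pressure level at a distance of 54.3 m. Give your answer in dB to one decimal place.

57.3 dB

The power spreads over a hemisphere of area 2π·r², so L_p = L_w − 10·log₁₀(2π·r²).
2π·r² = 1.853e+04 m², 10·log₁₀ of that is 42.678 dB.
L_p = 100 − 42.678 = 57.32 dB.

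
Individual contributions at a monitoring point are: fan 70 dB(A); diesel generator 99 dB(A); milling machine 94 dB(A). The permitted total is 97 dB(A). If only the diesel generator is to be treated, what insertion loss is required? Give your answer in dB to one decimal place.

The untreated sources together contribute 10^(70/10) + 10^(94/10) = 2.522e+09, i.e. 94.02 dB(A).
The limit corresponds to 10^(97/10) = 5.012e+09; subtracting the fixed part leaves 2.490e+09 for the diesel generator, i.e. 93.96 dB(A).
So the diesel generator must be reduced from 99 to 93.96 dB(A): IL = 5.04 dB.

5.0 dB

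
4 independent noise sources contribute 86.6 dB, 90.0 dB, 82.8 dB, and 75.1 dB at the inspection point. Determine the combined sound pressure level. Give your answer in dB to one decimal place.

92.3 dB

Incoherent sources combine by intensity addition: L_total = 10·log₁₀(Σ 10^(L_i/10)).
Σ 10^(L/10) = 10^(86.6/10) + 10^(90.0/10) + 10^(82.8/10) + 10^(75.1/10) = 1.680e+09.
L_total = 10·log₁₀(1.680e+09) = 92.25 dB.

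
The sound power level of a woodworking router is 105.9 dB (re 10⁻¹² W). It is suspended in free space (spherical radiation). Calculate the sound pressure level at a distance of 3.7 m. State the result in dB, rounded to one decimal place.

The power spreads over a sphere of area 4π·r², so L_p = L_w − 10·log₁₀(4π·r²).
4π·r² = 172 m², 10·log₁₀ of that is 22.356 dB.
L_p = 105.9 − 22.356 = 83.54 dB.

83.5 dB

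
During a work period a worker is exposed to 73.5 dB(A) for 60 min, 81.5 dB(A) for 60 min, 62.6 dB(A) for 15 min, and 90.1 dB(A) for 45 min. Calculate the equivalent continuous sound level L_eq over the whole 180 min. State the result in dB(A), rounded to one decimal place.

The energy average is taken in the linear domain: L_eq = 10·log₁₀[(Σ tᵢ·10^(Lᵢ/10))/T], T = 180 min.
Σ tᵢ·10^(Lᵢ/10) = 60·10^(73.5/10) + 60·10^(81.5/10) + 15·10^(62.6/10) + 45·10^(90.1/10) = 5.589e+10.
L_eq = 10·log₁₀(5.589e+10/180) = 84.92 dB(A).

84.9 dB(A)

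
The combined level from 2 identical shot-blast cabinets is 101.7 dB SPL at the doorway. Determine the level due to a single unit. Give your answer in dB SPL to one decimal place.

98.7 dB SPL

2 equal contributions raise the level by 10·log₁₀ 2 = 3.010 dB, so each unit alone gives 101.7 − 3.010.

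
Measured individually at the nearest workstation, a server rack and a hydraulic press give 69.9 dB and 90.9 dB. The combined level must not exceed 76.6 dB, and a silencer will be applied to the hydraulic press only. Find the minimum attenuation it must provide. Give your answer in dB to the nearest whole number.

Fixed contribution from the other source: Σ 10^(L/10) = 10^(69.9/10) = 9.772e+06 (69.90 dB).
To meet 76.6 dB overall, the treated hydraulic press may contribute at most 10^(76.6/10) − 9.772e+06 = 3.594e+07, i.e. 75.56 dB.
Required insertion loss = 90.9 − 75.56 = 15.34 dB.

15 dB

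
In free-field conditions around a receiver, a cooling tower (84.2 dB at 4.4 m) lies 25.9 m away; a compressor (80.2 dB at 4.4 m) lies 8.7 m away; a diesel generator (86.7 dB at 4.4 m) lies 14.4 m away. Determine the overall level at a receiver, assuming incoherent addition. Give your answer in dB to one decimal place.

78.9 dB

Propagate each source to the receiver with L = L_ref − 20·log₁₀(r/r_ref), then add intensities.
cooling tower: 84.2 − 20·log₁₀(25.9/4.4) = 84.2 − 15.40 = 68.80 dB.
compressor: 80.2 − 20·log₁₀(8.7/4.4) = 80.2 − 5.92 = 74.28 dB.
diesel generator: 86.7 − 20·log₁₀(14.4/4.4) = 86.7 − 10.30 = 76.40 dB.
Σ 10^(L/10) = 7.804e+07 → L_total = 10·log₁₀(7.804e+07) = 78.92 dB.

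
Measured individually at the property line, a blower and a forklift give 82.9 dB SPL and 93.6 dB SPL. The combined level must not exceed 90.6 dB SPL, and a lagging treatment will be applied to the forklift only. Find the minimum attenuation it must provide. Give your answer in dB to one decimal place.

Fixed contribution from the other source: Σ 10^(L/10) = 10^(82.9/10) = 1.950e+08 (82.90 dB SPL).
To meet 90.6 dB SPL overall, the treated forklift may contribute at most 10^(90.6/10) − 1.950e+08 = 9.532e+08, i.e. 89.79 dB SPL.
Required insertion loss = 93.6 − 89.79 = 3.81 dB.

3.8 dB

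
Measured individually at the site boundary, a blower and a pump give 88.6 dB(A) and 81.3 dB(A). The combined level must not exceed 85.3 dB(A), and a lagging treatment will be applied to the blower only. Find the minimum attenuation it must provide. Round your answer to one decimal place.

The untreated sources together contribute 10^(81.3/10) = 1.349e+08, i.e. 81.30 dB(A).
To meet 85.3 dB(A) overall, the treated blower may contribute at most 10^(85.3/10) − 1.349e+08 = 2.039e+08, i.e. 83.10 dB(A).
Required insertion loss = 88.6 − 83.10 = 5.50 dB.

5.5 dB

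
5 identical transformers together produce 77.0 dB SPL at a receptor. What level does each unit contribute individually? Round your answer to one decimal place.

70.0 dB SPL

5 equal contributions raise the level by 10·log₁₀ 5 = 6.990 dB, so each unit alone gives 77.0 − 6.990.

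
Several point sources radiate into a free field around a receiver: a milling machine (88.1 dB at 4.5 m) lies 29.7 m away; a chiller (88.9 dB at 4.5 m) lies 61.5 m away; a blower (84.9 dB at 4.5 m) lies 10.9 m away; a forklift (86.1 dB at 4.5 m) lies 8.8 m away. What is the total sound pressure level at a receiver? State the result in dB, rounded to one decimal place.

Propagate each source to the receiver with L = L_ref − 20·log₁₀(r/r_ref), then add intensities.
milling machine: 88.1 − 20·log₁₀(29.7/4.5) = 88.1 − 16.39 = 71.71 dB.
chiller: 88.9 − 20·log₁₀(61.5/4.5) = 88.9 − 22.71 = 66.19 dB.
blower: 84.9 − 20·log₁₀(10.9/4.5) = 84.9 − 7.68 = 77.22 dB.
forklift: 86.1 − 20·log₁₀(8.8/4.5) = 86.1 − 5.83 = 80.27 dB.
Σ 10^(L/10) = 1.782e+08 → L_total = 10·log₁₀(1.782e+08) = 82.51 dB.

82.5 dB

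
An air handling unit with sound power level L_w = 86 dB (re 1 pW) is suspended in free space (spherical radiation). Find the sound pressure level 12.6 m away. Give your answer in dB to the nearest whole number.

53 dB

The power spreads over a sphere of area 4π·r², so L_p = L_w − 10·log₁₀(4π·r²).
4π·r² = 1995 m², 10·log₁₀ of that is 33.000 dB.
L_p = 86 − 33.000 = 53.00 dB.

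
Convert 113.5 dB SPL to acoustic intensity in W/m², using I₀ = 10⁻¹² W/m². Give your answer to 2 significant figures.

0.22 W/m²

I/I₀ = 10^(113.5/10) = 2.239e+11, so I = 2.239e+11 × 10⁻¹² W/m².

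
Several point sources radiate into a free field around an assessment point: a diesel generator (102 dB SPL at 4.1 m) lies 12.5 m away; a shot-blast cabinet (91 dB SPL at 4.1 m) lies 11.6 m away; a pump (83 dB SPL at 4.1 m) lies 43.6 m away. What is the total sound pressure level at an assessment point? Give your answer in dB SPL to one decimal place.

First find each source's level at the receiver (point-source: −20·log₁₀(r/r_ref)), then combine on an intensity basis.
diesel generator: 102 − 20·log₁₀(12.5/4.1) = 102 − 9.68 = 92.32 dB SPL.
shot-blast cabinet: 91 − 20·log₁₀(11.6/4.1) = 91 − 9.03 = 81.97 dB SPL.
pump: 83 − 20·log₁₀(43.6/4.1) = 83 − 20.53 = 62.47 dB SPL.
Σ 10^(L/10) = 1.864e+09 → L_total = 10·log₁₀(1.864e+09) = 92.70 dB SPL.

92.7 dB SPL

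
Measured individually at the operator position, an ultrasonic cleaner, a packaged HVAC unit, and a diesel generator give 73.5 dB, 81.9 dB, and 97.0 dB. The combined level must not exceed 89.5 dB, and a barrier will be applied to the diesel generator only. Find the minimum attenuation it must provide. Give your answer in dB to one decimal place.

Fixed contribution from the other sources: Σ 10^(L/10) = 10^(73.5/10) + 10^(81.9/10) = 1.773e+08 (82.49 dB).
The limit corresponds to 10^(89.5/10) = 8.913e+08; subtracting the fixed part leaves 7.140e+08 for the diesel generator, i.e. 88.54 dB.
Required insertion loss = 97.0 − 88.54 = 8.46 dB.

8.5 dB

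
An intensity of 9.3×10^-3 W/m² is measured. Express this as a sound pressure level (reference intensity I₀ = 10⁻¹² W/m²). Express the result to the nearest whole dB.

L = 10·log₁₀(I/I₀) = 10·log₁₀(9.3×10^-3/10⁻¹²) = 10·log₁₀(9.3×10^9).
L = 10·(0.9685 + 9) = 99.68 dB.

100 dB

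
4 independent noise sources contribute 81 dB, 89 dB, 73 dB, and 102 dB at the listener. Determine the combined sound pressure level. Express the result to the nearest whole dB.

102 dB

Incoherent sources combine by intensity addition: L_total = 10·log₁₀(Σ 10^(L_i/10)).
Σ 10^(L/10) = 10^(81/10) + 10^(89/10) + 10^(73/10) + 10^(102/10) = 1.679e+10.
L_total = 10·log₁₀(1.679e+10) = 102.25 dB.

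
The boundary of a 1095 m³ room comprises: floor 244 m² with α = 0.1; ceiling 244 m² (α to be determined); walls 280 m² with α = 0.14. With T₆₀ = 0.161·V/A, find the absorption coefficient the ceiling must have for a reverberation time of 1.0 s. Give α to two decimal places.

0.46

From T₆₀ = 0.161·V/A, the target T₆₀ = 1.0 s needs A = 0.161·1095/1.0 = 176.30 m².
Absorption from the other surfaces = 244·0.1 + 280·0.14 = 63.60 m², so the ceiling must supply 112.70 m² over 244 m².
α = 112.70/244 = 0.462.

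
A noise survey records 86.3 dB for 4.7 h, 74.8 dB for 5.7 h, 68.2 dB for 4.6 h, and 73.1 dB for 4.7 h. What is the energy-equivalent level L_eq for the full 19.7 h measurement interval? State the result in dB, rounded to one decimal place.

80.7 dB

L_eq = 10·log₁₀[(1/T)·Σ tᵢ·10^(Lᵢ/10)] with T = 19.7 h.
Σ tᵢ·10^(Lᵢ/10) = 4.7·10^(86.3/10) + 5.7·10^(74.8/10) + 4.6·10^(68.2/10) + 4.7·10^(73.1/10) = 2.303e+09.
L_eq = 10·log₁₀(2.303e+09/19.7) = 80.68 dB.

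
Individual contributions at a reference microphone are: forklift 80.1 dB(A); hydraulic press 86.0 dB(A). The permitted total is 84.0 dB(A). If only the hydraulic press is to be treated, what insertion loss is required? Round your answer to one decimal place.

Everything except the hydraulic press sums to 10^(80.1/10) = 1.023e+08 in linear terms, 80.10 dB(A).
The limit corresponds to 10^(84.0/10) = 2.512e+08; subtracting the fixed part leaves 1.489e+08 for the hydraulic press, i.e. 81.73 dB(A).
So the hydraulic press must be reduced from 86.0 to 81.73 dB(A): IL = 4.27 dB.

4.3 dB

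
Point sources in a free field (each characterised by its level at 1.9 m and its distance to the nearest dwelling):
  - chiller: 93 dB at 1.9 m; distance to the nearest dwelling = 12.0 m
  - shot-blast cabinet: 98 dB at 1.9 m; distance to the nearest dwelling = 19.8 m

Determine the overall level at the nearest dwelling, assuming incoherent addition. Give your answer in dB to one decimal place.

80.3 dB

Propagate each source to the receiver with L = L_ref − 20·log₁₀(r/r_ref), then add intensities.
chiller: 93 − 20·log₁₀(12.0/1.9) = 93 − 16.01 = 76.99 dB.
shot-blast cabinet: 98 − 20·log₁₀(19.8/1.9) = 98 − 20.36 = 77.64 dB.
Σ 10^(L/10) = 1.081e+08 → L_total = 10·log₁₀(1.081e+08) = 80.34 dB.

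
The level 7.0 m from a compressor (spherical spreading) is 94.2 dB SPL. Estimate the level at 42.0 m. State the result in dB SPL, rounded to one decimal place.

Spherical spreading from a point source gives a 20·log₁₀(r₂/r₁) drop.
L₂ = 94.2 − 20·log₁₀(42.0/7.0) = 94.2 − 15.563 = 78.64 dB SPL.

78.6 dB SPL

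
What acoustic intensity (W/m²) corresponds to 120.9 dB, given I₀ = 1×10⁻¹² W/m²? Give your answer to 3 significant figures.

1.23 W/m²

I = I₀·10^(L/10) = 10⁻¹² × 10^(120.9/10) = 10^(0.090).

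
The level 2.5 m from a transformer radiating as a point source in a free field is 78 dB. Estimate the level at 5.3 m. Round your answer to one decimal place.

71.5 dB

Spherical spreading from a point source gives a 20·log₁₀(r₂/r₁) drop.
L₂ = 78 − 20·log₁₀(5.3/2.5) = 78 − 6.527 = 71.47 dB.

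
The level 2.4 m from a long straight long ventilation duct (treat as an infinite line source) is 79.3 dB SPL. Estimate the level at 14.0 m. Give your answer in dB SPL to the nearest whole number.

Cylindrical spreading from a line source gives a 10·log₁₀(r₂/r₁) drop.
L₂ = 79.3 − 10·log₁₀(14.0/2.4) = 79.3 − 7.659 = 71.64 dB SPL.

72 dB SPL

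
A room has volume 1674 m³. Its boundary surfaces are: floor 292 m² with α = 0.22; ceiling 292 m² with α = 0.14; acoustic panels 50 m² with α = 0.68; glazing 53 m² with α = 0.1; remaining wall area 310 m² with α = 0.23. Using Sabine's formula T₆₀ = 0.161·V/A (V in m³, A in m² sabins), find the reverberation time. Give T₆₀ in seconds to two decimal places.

1.25 s

Summing Sᵢαᵢ: 292·0.22 + 292·0.14 + 50·0.68 + 53·0.1 + 310·0.23 = 215.72 m².
T₆₀ = 0.161·V/A = 0.161·1674/215.72 = 1.249 s.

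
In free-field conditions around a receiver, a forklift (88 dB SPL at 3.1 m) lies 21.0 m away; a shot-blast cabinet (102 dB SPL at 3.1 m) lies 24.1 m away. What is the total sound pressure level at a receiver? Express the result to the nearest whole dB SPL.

84 dB SPL

First find each source's level at the receiver (point-source: −20·log₁₀(r/r_ref)), then combine on an intensity basis.
forklift: 88 − 20·log₁₀(21.0/3.1) = 88 − 16.62 = 71.38 dB SPL.
shot-blast cabinet: 102 − 20·log₁₀(24.1/3.1) = 102 − 17.81 = 84.19 dB SPL.
Σ 10^(L/10) = 2.760e+08 → L_total = 10·log₁₀(2.760e+08) = 84.41 dB SPL.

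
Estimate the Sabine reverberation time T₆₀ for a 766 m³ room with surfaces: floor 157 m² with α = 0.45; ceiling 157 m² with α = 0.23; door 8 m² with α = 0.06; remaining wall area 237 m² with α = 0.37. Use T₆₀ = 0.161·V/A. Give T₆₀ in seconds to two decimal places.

A = Σ Sᵢαᵢ = 157·0.45 + 157·0.23 + 8·0.06 + 237·0.37 = 194.93 m².
T₆₀ = 0.161·V/A = 0.161·766/194.93 = 0.633 s.

0.63 s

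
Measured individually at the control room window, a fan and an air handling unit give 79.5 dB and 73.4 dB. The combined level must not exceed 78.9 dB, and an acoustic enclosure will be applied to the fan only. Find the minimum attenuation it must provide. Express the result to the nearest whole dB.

Fixed contribution from the other source: Σ 10^(L/10) = 10^(73.4/10) = 2.188e+07 (73.40 dB).
The limit corresponds to 10^(78.9/10) = 7.762e+07; subtracting the fixed part leaves 5.575e+07 for the fan, i.e. 77.46 dB.
Required insertion loss = 79.5 − 77.46 = 2.04 dB.

2 dB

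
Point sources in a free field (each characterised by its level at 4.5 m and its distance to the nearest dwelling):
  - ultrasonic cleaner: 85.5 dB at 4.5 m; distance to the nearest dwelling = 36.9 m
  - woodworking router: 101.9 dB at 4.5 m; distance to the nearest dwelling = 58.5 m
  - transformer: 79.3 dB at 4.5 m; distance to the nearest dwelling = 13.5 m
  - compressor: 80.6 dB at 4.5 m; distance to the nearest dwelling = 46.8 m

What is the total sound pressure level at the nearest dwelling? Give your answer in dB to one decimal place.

Apply inverse-square spreading to bring every level to the receiver, then sum 10^(L/10).
ultrasonic cleaner: 85.5 − 20·log₁₀(36.9/4.5) = 85.5 − 18.28 = 67.22 dB.
woodworking router: 101.9 − 20·log₁₀(58.5/4.5) = 101.9 − 22.28 = 79.62 dB.
transformer: 79.3 − 20·log₁₀(13.5/4.5) = 79.3 − 9.54 = 69.76 dB.
compressor: 80.6 − 20·log₁₀(46.8/4.5) = 80.6 − 20.34 = 60.26 dB.
Σ 10^(L/10) = 1.074e+08 → L_total = 10·log₁₀(1.074e+08) = 80.31 dB.

80.3 dB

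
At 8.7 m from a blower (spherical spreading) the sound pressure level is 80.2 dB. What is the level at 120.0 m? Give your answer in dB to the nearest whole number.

57 dB

Spherical spreading from a point source gives a 20·log₁₀(r₂/r₁) drop.
L₂ = 80.2 − 20·log₁₀(120.0/8.7) = 80.2 − 22.793 = 57.41 dB.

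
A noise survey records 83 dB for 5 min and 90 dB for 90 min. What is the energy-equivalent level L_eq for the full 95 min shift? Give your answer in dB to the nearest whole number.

90 dB

The energy average is taken in the linear domain: L_eq = 10·log₁₀[(Σ tᵢ·10^(Lᵢ/10))/T], T = 95 min.
Σ tᵢ·10^(Lᵢ/10) = 5·10^(83/10) + 90·10^(90/10) = 9.100e+10.
L_eq = 10·log₁₀(9.100e+10/95) = 89.81 dB.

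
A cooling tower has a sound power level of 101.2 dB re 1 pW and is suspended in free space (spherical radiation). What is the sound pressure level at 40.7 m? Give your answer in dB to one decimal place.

Free-field spherical radiation: L_p = L_w − 10·log₁₀(4π·r²), r = 40.7 m.
4π·r² = 2.082e+04 m², 10·log₁₀ of that is 43.184 dB.
L_p = 101.2 − 43.184 = 58.02 dB.

58.0 dB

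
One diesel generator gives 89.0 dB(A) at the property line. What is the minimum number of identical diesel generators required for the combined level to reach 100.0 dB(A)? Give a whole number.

Need L₁ + 10·log₁₀ N ≥ 100.0, i.e. log₁₀ N ≥ 1.10.
N ≥ 10^(11.0/10) = 12.589, so N = 13.

13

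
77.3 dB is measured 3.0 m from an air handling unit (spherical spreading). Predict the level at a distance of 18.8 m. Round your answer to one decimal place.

61.4 dB

For a point source, L₂ = L₁ − 20·log₁₀(r₂/r₁).
L₂ = 77.3 − 20·log₁₀(18.8/3.0) = 77.3 − 15.941 = 61.36 dB.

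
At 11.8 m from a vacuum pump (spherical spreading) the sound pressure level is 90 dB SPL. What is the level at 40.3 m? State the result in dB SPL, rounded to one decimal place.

Point-source attenuation: ΔL = 20·log₁₀(r₂/r₁) = 20·log₁₀(40.3/11.8) = 10.668 dB.
L₂ = 90 − 20·log₁₀(40.3/11.8) = 90 − 10.668 = 79.33 dB SPL.

79.3 dB SPL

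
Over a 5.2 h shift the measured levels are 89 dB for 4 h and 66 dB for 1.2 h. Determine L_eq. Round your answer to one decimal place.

L_eq = 10·log₁₀[(1/T)·Σ tᵢ·10^(Lᵢ/10)] with T = 5.2 h.
Σ tᵢ·10^(Lᵢ/10) = 4·10^(89/10) + 1.2·10^(66/10) = 3.182e+09.
L_eq = 10·log₁₀(3.182e+09/5.2) = 87.87 dB.

87.9 dB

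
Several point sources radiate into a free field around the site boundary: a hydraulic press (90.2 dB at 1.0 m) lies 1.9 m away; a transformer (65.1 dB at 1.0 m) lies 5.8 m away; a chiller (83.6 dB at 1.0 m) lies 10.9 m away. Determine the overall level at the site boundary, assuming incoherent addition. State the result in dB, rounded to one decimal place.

84.7 dB

Apply inverse-square spreading to bring every level to the receiver, then sum 10^(L/10).
hydraulic press: 90.2 − 20·log₁₀(1.9/1.0) = 90.2 − 5.58 = 84.62 dB.
transformer: 65.1 − 20·log₁₀(5.8/1.0) = 65.1 − 15.27 = 49.83 dB.
chiller: 83.6 − 20·log₁₀(10.9/1.0) = 83.6 − 20.75 = 62.85 dB.
Σ 10^(L/10) = 2.921e+08 → L_total = 10·log₁₀(2.921e+08) = 84.66 dB.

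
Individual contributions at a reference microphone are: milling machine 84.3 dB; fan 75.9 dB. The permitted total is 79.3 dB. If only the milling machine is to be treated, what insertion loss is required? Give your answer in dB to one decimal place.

Everything except the milling machine sums to 10^(75.9/10) = 3.890e+07 in linear terms, 75.90 dB.
To meet 79.3 dB overall, the treated milling machine may contribute at most 10^(79.3/10) − 3.890e+07 = 4.621e+07, i.e. 76.65 dB.
So the milling machine must be reduced from 84.3 to 76.65 dB: IL = 7.65 dB.

7.7 dB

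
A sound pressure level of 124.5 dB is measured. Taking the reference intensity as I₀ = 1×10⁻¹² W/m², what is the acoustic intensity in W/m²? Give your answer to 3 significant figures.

I/I₀ = 10^(124.5/10) = 2.818e+12, so I = 2.818e+12 × 10⁻¹² W/m².

2.82 W/m²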